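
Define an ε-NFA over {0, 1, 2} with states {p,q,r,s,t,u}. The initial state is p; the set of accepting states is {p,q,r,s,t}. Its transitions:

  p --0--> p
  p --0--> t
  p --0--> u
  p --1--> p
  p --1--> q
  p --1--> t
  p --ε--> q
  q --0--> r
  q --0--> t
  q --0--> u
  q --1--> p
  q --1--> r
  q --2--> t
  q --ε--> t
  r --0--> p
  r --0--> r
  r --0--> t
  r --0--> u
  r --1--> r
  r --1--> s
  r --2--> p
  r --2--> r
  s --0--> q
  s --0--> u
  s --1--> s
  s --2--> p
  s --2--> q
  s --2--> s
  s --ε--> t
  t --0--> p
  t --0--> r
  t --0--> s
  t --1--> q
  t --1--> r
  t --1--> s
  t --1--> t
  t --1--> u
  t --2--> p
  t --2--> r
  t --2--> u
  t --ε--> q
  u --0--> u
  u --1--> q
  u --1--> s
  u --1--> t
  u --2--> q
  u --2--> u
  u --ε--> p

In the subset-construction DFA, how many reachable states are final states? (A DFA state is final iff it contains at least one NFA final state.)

3

Start state of the DFA: {p,q,t} (ε-closure of the NFA start).
{p,q,t} --0--> {p,q,r,s,t,u}  [new]
{p,q,t} --1--> {p,q,r,s,t,u}  [seen]
{p,q,t} --2--> {p,q,r,t,u}  [new]
{p,q,r,s,t,u} --0--> {p,q,r,s,t,u}  [seen]
{p,q,r,s,t,u} --1--> {p,q,r,s,t,u}  [seen]
{p,q,r,s,t,u} --2--> {p,q,r,s,t,u}  [seen]
{p,q,r,t,u} --0--> {p,q,r,s,t,u}  [seen]
{p,q,r,t,u} --1--> {p,q,r,s,t,u}  [seen]
{p,q,r,t,u} --2--> {p,q,r,t,u}  [seen]
Reachable DFA states: {p,q,t}, {p,q,r,s,t,u}, {p,q,r,t,u}.
Accepting DFA states (contain an NFA accepting state): {p,q,t}, {p,q,r,s,t,u}, {p,q,r,t,u}.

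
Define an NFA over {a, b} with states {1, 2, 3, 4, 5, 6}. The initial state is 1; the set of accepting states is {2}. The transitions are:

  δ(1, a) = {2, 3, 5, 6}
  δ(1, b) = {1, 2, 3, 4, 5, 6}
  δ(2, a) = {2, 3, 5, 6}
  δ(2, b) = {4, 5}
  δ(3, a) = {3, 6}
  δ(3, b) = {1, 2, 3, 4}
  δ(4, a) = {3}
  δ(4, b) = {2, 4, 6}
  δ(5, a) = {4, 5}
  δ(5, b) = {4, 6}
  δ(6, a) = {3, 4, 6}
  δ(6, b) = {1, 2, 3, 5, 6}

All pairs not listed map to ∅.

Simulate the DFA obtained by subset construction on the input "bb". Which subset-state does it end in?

{1, 2, 3, 4, 5, 6}

Start: {1}.
δ(1,b) = {1, 2, 3, 4, 5, 6}.
Union: {1, 2, 3, 4, 5, 6}.
After b: {1, 2, 3, 4, 5, 6}.
δ(1,b) = {1, 2, 3, 4, 5, 6}; δ(2,b) = {4, 5}; δ(3,b) = {1, 2, 3, 4}; δ(4,b) = {2, 4, 6}; δ(5,b) = {4, 6}; δ(6,b) = {1, 2, 3, 5, 6}.
Union: {1, 2, 3, 4, 5, 6}.
After b: {1, 2, 3, 4, 5, 6}.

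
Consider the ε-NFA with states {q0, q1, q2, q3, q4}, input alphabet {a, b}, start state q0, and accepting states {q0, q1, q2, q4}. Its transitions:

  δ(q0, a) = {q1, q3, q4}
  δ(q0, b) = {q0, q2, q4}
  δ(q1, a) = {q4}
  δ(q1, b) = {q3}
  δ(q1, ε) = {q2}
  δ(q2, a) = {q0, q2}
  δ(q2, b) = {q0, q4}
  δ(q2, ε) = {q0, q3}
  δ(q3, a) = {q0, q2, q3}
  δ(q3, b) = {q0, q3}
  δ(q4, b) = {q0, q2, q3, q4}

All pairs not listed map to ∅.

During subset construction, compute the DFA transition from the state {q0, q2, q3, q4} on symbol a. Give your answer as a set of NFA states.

{q0, q1, q2, q3, q4}

δ(q0,a) = {q1, q3, q4}; δ(q2,a) = {q0, q2}; δ(q3,a) = {q0, q2, q3}; δ(q4,a) = ∅.
Union: {q0, q1, q2, q3, q4}.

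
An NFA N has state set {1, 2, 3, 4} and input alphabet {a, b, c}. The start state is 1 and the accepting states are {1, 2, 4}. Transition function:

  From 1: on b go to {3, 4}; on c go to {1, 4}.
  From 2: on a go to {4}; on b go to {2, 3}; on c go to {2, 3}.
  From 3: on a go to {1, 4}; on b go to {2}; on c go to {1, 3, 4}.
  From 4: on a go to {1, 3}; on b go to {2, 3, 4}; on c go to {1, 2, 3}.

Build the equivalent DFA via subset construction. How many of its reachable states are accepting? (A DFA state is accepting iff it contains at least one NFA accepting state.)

Start state of the DFA: {1}.
{1} --a--> ∅  [new]
{1} --b--> {3, 4}  [new]
{1} --c--> {1, 4}  [new]
∅ --a--> ∅  [seen]
∅ --b--> ∅  [seen]
∅ --c--> ∅  [seen]
{3, 4} --a--> {1, 3, 4}  [new]
{3, 4} --b--> {2, 3, 4}  [new]
{3, 4} --c--> {1, 2, 3, 4}  [new]
{1, 4} --a--> {1, 3}  [new]
{1, 4} --b--> {2, 3, 4}  [seen]
{1, 4} --c--> {1, 2, 3, 4}  [seen]
{1, 3, 4} --a--> {1, 3, 4}  [seen]
{1, 3, 4} --b--> {2, 3, 4}  [seen]
{1, 3, 4} --c--> {1, 2, 3, 4}  [seen]
{2, 3, 4} --a--> {1, 3, 4}  [seen]
{2, 3, 4} --b--> {2, 3, 4}  [seen]
{2, 3, 4} --c--> {1, 2, 3, 4}  [seen]
{1, 2, 3, 4} --a--> {1, 3, 4}  [seen]
{1, 2, 3, 4} --b--> {2, 3, 4}  [seen]
{1, 2, 3, 4} --c--> {1, 2, 3, 4}  [seen]
{1, 3} --a--> {1, 4}  [seen]
{1, 3} --b--> {2, 3, 4}  [seen]
{1, 3} --c--> {1, 3, 4}  [seen]
Reachable DFA states: {1}, ∅, {3, 4}, {1, 4}, {1, 3, 4}, {2, 3, 4}, {1, 2, 3, 4}, {1, 3}.
Accepting DFA states (contain an NFA accepting state): {1}, {3, 4}, {1, 4}, {1, 3, 4}, {2, 3, 4}, {1, 2, 3, 4}, {1, 3}.

7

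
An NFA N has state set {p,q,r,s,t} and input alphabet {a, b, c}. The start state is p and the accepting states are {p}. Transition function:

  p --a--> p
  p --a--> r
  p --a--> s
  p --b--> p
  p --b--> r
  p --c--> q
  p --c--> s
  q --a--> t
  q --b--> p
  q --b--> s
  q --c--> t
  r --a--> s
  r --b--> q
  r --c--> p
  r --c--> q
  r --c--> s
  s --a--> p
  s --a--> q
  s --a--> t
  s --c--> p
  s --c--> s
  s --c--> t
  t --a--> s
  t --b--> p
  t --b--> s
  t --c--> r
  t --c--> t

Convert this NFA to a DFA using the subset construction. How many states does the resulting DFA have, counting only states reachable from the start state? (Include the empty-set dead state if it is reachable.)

Start state of the DFA: {p}.
{p} --a--> {p,r,s}  [new]
{p} --b--> {p,r}  [new]
{p} --c--> {q,s}  [new]
{p,r,s} --a--> {p,q,r,s,t}  [new]
{p,r,s} --b--> {p,q,r}  [new]
{p,r,s} --c--> {p,q,s,t}  [new]
{p,r} --a--> {p,r,s}  [seen]
{p,r} --b--> {p,q,r}  [seen]
{p,r} --c--> {p,q,s}  [new]
{q,s} --a--> {p,q,t}  [new]
{q,s} --b--> {p,s}  [new]
{q,s} --c--> {p,s,t}  [new]
{p,q,r,s,t} --a--> {p,q,r,s,t}  [seen]
{p,q,r,s,t} --b--> {p,q,r,s}  [new]
{p,q,r,s,t} --c--> {p,q,r,s,t}  [seen]
{p,q,r} --a--> {p,r,s,t}  [new]
{p,q,r} --b--> {p,q,r,s}  [seen]
{p,q,r} --c--> {p,q,s,t}  [seen]
{p,q,s,t} --a--> {p,q,r,s,t}  [seen]
{p,q,s,t} --b--> {p,r,s}  [seen]
{p,q,s,t} --c--> {p,q,r,s,t}  [seen]
{p,q,s} --a--> {p,q,r,s,t}  [seen]
{p,q,s} --b--> {p,r,s}  [seen]
{p,q,s} --c--> {p,q,s,t}  [seen]
{p,q,t} --a--> {p,r,s,t}  [seen]
{p,q,t} --b--> {p,r,s}  [seen]
{p,q,t} --c--> {q,r,s,t}  [new]
{p,s} --a--> {p,q,r,s,t}  [seen]
{p,s} --b--> {p,r}  [seen]
{p,s} --c--> {p,q,s,t}  [seen]
{p,s,t} --a--> {p,q,r,s,t}  [seen]
{p,s,t} --b--> {p,r,s}  [seen]
{p,s,t} --c--> {p,q,r,s,t}  [seen]
{p,q,r,s} --a--> {p,q,r,s,t}  [seen]
{p,q,r,s} --b--> {p,q,r,s}  [seen]
{p,q,r,s} --c--> {p,q,s,t}  [seen]
{p,r,s,t} --a--> {p,q,r,s,t}  [seen]
{p,r,s,t} --b--> {p,q,r,s}  [seen]
{p,r,s,t} --c--> {p,q,r,s,t}  [seen]
{q,r,s,t} --a--> {p,q,s,t}  [seen]
{q,r,s,t} --b--> {p,q,s}  [seen]
{q,r,s,t} --c--> {p,q,r,s,t}  [seen]
Reachable DFA states: {p}, {p,r,s}, {p,r}, {q,s}, {p,q,r,s,t}, {p,q,r}, {p,q,s,t}, {p,q,s}, {p,q,t}, {p,s}, {p,s,t}, {p,q,r,s}, {p,r,s,t}, {q,r,s,t}.

14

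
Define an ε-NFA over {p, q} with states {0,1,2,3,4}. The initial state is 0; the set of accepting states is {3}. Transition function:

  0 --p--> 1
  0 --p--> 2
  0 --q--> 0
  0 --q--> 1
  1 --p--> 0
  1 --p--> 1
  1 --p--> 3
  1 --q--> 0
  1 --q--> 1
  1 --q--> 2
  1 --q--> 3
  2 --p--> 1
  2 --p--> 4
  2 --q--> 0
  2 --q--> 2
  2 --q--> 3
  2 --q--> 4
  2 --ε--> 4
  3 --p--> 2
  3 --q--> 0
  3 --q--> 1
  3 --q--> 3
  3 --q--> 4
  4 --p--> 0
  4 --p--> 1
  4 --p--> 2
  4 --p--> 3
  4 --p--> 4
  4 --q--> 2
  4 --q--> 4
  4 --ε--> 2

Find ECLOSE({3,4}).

Begin with {3,4}.
4 →ε {2}; add 2.
ε-closure = {2,3,4}.

{2,3,4}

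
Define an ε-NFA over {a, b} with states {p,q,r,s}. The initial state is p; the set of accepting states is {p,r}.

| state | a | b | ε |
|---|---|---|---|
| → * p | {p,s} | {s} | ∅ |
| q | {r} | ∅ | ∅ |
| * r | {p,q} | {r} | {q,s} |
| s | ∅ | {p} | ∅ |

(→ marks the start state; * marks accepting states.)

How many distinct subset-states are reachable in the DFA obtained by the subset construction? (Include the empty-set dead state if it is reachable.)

Start state of the DFA: {p} (ε-closure of the NFA start).
{p} --a--> {p,s}  [new]
{p} --b--> {s}  [new]
{p,s} --a--> {p,s}  [seen]
{p,s} --b--> {p,s}  [seen]
{s} --a--> ∅  [new]
{s} --b--> {p}  [seen]
∅ --a--> ∅  [seen]
∅ --b--> ∅  [seen]
Reachable DFA states: {p}, {p,s}, {s}, ∅.

4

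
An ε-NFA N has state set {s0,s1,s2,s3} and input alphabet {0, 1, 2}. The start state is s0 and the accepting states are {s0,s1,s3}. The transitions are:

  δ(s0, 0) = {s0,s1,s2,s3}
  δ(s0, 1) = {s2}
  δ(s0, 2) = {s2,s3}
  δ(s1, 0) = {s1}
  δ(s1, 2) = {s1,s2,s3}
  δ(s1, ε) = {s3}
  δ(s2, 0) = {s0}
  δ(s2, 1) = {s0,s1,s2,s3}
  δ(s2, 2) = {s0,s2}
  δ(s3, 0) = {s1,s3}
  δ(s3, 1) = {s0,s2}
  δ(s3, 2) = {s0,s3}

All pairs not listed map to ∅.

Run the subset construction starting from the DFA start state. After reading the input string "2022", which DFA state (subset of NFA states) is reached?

Start: {s0}.
δ(s0,2) = {s2,s3}.
Union: {s2,s3}.
After 2: {s2,s3}.
δ(s2,0) = {s0}; δ(s3,0) = {s1,s3}.
Union: {s0,s1,s3}.
After 0: {s0,s1,s3}.
δ(s0,2) = {s2,s3}; δ(s1,2) = {s1,s2,s3}; δ(s3,2) = {s0,s3}.
Union: {s0,s1,s2,s3}.
After 2: {s0,s1,s2,s3}.
δ(s0,2) = {s2,s3}; δ(s1,2) = {s1,s2,s3}; δ(s2,2) = {s0,s2}; δ(s3,2) = {s0,s3}.
Union: {s0,s1,s2,s3}.
After 2: {s0,s1,s2,s3}.

{s0,s1,s2,s3}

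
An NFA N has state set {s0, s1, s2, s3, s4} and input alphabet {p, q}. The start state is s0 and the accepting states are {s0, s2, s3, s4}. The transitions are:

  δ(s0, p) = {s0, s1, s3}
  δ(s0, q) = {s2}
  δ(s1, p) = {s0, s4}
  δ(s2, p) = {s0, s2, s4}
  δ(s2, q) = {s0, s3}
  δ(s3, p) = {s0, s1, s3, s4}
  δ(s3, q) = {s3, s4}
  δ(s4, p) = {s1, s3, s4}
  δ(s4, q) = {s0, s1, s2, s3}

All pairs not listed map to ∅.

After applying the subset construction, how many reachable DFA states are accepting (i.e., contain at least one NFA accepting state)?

Start state of the DFA: {s0}.
{s0} --p--> {s0, s1, s3}  [new]
{s0} --q--> {s2}  [new]
{s0, s1, s3} --p--> {s0, s1, s3, s4}  [new]
{s0, s1, s3} --q--> {s2, s3, s4}  [new]
{s2} --p--> {s0, s2, s4}  [new]
{s2} --q--> {s0, s3}  [new]
{s0, s1, s3, s4} --p--> {s0, s1, s3, s4}  [seen]
{s0, s1, s3, s4} --q--> {s0, s1, s2, s3, s4}  [new]
{s2, s3, s4} --p--> {s0, s1, s2, s3, s4}  [seen]
{s2, s3, s4} --q--> {s0, s1, s2, s3, s4}  [seen]
{s0, s2, s4} --p--> {s0, s1, s2, s3, s4}  [seen]
{s0, s2, s4} --q--> {s0, s1, s2, s3}  [new]
{s0, s3} --p--> {s0, s1, s3, s4}  [seen]
{s0, s3} --q--> {s2, s3, s4}  [seen]
{s0, s1, s2, s3, s4} --p--> {s0, s1, s2, s3, s4}  [seen]
{s0, s1, s2, s3, s4} --q--> {s0, s1, s2, s3, s4}  [seen]
{s0, s1, s2, s3} --p--> {s0, s1, s2, s3, s4}  [seen]
{s0, s1, s2, s3} --q--> {s0, s2, s3, s4}  [new]
{s0, s2, s3, s4} --p--> {s0, s1, s2, s3, s4}  [seen]
{s0, s2, s3, s4} --q--> {s0, s1, s2, s3, s4}  [seen]
Reachable DFA states: {s0}, {s0, s1, s3}, {s2}, {s0, s1, s3, s4}, {s2, s3, s4}, {s0, s2, s4}, {s0, s3}, {s0, s1, s2, s3, s4}, {s0, s1, s2, s3}, {s0, s2, s3, s4}.
Accepting DFA states (contain an NFA accepting state): {s0}, {s0, s1, s3}, {s2}, {s0, s1, s3, s4}, {s2, s3, s4}, {s0, s2, s4}, {s0, s3}, {s0, s1, s2, s3, s4}, {s0, s1, s2, s3}, {s0, s2, s3, s4}.

10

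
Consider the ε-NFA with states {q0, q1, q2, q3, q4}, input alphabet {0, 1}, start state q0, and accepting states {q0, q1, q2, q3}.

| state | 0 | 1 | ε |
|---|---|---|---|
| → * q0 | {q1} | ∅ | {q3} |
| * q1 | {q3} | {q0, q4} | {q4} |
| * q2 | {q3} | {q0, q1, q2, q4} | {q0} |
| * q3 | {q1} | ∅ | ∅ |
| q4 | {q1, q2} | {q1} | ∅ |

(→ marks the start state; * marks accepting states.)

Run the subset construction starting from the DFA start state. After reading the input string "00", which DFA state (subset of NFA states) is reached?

Start: {q0, q3}.
δ(q0,0) = {q1}; δ(q3,0) = {q1}.
Union: {q1}.
ε-closure gives {q1, q4}.
After 0: {q1, q4}.
δ(q1,0) = {q3}; δ(q4,0) = {q1, q2}.
Union: {q1, q2, q3}.
ε-closure gives {q0, q1, q2, q3, q4}.
After 0: {q0, q1, q2, q3, q4}.

{q0, q1, q2, q3, q4}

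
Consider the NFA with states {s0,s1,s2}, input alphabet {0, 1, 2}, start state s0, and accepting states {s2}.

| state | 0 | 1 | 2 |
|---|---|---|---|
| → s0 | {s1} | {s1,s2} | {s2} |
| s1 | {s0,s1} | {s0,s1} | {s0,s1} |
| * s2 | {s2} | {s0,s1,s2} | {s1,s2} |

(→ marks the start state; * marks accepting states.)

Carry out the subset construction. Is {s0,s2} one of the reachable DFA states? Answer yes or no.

Start state of the DFA: {s0}.
{s0} --0--> {s1}  [new]
{s0} --1--> {s1,s2}  [new]
{s0} --2--> {s2}  [new]
{s1} --0--> {s0,s1}  [new]
{s1} --1--> {s0,s1}  [seen]
{s1} --2--> {s0,s1}  [seen]
{s1,s2} --0--> {s0,s1,s2}  [new]
{s1,s2} --1--> {s0,s1,s2}  [seen]
{s1,s2} --2--> {s0,s1,s2}  [seen]
{s2} --0--> {s2}  [seen]
{s2} --1--> {s0,s1,s2}  [seen]
{s2} --2--> {s1,s2}  [seen]
{s0,s1} --0--> {s0,s1}  [seen]
{s0,s1} --1--> {s0,s1,s2}  [seen]
{s0,s1} --2--> {s0,s1,s2}  [seen]
{s0,s1,s2} --0--> {s0,s1,s2}  [seen]
{s0,s1,s2} --1--> {s0,s1,s2}  [seen]
{s0,s1,s2} --2--> {s0,s1,s2}  [seen]
Reachable DFA states: {s0}, {s1}, {s1,s2}, {s2}, {s0,s1}, {s0,s1,s2}.
{s0,s2} is not among them.

no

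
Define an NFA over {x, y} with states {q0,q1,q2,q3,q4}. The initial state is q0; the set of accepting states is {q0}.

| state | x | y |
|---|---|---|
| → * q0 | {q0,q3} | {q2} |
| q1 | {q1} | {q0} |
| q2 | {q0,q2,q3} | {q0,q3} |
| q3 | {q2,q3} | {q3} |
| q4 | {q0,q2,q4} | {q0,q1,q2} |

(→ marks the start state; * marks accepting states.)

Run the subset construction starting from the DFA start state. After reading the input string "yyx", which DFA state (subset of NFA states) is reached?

Start: {q0}.
δ(q0,y) = {q2}.
Union: {q2}.
After y: {q2}.
δ(q2,y) = {q0,q3}.
Union: {q0,q3}.
After y: {q0,q3}.
δ(q0,x) = {q0,q3}; δ(q3,x) = {q2,q3}.
Union: {q0,q2,q3}.
After x: {q0,q2,q3}.

{q0,q2,q3}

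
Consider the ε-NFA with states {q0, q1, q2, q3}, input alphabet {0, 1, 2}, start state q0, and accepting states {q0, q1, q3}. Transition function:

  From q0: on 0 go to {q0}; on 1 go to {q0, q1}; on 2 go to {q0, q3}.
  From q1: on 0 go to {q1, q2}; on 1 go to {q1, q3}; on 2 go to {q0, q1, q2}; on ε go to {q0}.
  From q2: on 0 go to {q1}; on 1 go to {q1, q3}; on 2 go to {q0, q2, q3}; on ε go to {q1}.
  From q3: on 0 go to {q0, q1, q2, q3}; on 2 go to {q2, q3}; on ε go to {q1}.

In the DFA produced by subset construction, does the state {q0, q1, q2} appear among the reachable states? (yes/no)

Start state of the DFA: {q0} (ε-closure of the NFA start).
{q0} --0--> {q0}  [seen]
{q0} --1--> {q0, q1}  [new]
{q0} --2--> {q0, q1, q3}  [new]
{q0, q1} --0--> {q0, q1, q2}  [new]
{q0, q1} --1--> {q0, q1, q3}  [seen]
{q0, q1} --2--> {q0, q1, q2, q3}  [new]
{q0, q1, q3} --0--> {q0, q1, q2, q3}  [seen]
{q0, q1, q3} --1--> {q0, q1, q3}  [seen]
{q0, q1, q3} --2--> {q0, q1, q2, q3}  [seen]
{q0, q1, q2} --0--> {q0, q1, q2}  [seen]
{q0, q1, q2} --1--> {q0, q1, q3}  [seen]
{q0, q1, q2} --2--> {q0, q1, q2, q3}  [seen]
{q0, q1, q2, q3} --0--> {q0, q1, q2, q3}  [seen]
{q0, q1, q2, q3} --1--> {q0, q1, q3}  [seen]
{q0, q1, q2, q3} --2--> {q0, q1, q2, q3}  [seen]
Reachable DFA states: {q0}, {q0, q1}, {q0, q1, q3}, {q0, q1, q2}, {q0, q1, q2, q3}.
{q0, q1, q2} is among them.

yes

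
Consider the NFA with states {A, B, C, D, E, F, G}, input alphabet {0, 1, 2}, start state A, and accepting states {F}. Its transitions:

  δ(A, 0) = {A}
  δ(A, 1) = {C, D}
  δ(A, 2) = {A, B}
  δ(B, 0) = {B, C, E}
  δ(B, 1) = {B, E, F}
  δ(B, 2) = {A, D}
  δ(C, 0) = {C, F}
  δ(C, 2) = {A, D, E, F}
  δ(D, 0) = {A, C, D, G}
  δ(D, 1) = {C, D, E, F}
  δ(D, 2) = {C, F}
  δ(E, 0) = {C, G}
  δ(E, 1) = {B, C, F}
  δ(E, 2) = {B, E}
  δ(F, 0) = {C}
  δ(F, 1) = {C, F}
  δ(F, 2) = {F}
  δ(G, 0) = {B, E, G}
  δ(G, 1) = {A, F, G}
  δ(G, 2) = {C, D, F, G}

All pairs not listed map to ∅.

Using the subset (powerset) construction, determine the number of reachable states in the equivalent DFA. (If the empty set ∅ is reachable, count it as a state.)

Start state of the DFA: {A}.
{A} --0--> {A}  [seen]
{A} --1--> {C, D}  [new]
{A} --2--> {A, B}  [new]
{C, D} --0--> {A, C, D, F, G}  [new]
{C, D} --1--> {C, D, E, F}  [new]
{C, D} --2--> {A, C, D, E, F}  [new]
{A, B} --0--> {A, B, C, E}  [new]
{A, B} --1--> {B, C, D, E, F}  [new]
{A, B} --2--> {A, B, D}  [new]
{A, C, D, F, G} --0--> {A, B, C, D, E, F, G}  [new]
{A, C, D, F, G} --1--> {A, C, D, E, F, G}  [new]
{A, C, D, F, G} --2--> {A, B, C, D, E, F, G}  [seen]
{C, D, E, F} --0--> {A, C, D, F, G}  [seen]
{C, D, E, F} --1--> {B, C, D, E, F}  [seen]
{C, D, E, F} --2--> {A, B, C, D, E, F}  [new]
{A, C, D, E, F} --0--> {A, C, D, F, G}  [seen]
{A, C, D, E, F} --1--> {B, C, D, E, F}  [seen]
{A, C, D, E, F} --2--> {A, B, C, D, E, F}  [seen]
{A, B, C, E} --0--> {A, B, C, E, F, G}  [new]
{A, B, C, E} --1--> {B, C, D, E, F}  [seen]
{A, B, C, E} --2--> {A, B, D, E, F}  [new]
{B, C, D, E, F} --0--> {A, B, C, D, E, F, G}  [seen]
{B, C, D, E, F} --1--> {B, C, D, E, F}  [seen]
{B, C, D, E, F} --2--> {A, B, C, D, E, F}  [seen]
{A, B, D} --0--> {A, B, C, D, E, G}  [new]
{A, B, D} --1--> {B, C, D, E, F}  [seen]
{A, B, D} --2--> {A, B, C, D, F}  [new]
{A, B, C, D, E, F, G} --0--> {A, B, C, D, E, F, G}  [seen]
{A, B, C, D, E, F, G} --1--> {A, B, C, D, E, F, G}  [seen]
{A, B, C, D, E, F, G} --2--> {A, B, C, D, E, F, G}  [seen]
{A, C, D, E, F, G} --0--> {A, B, C, D, E, F, G}  [seen]
{A, C, D, E, F, G} --1--> {A, B, C, D, E, F, G}  [seen]
{A, C, D, E, F, G} --2--> {A, B, C, D, E, F, G}  [seen]
{A, B, C, D, E, F} --0--> {A, B, C, D, E, F, G}  [seen]
{A, B, C, D, E, F} --1--> {B, C, D, E, F}  [seen]
{A, B, C, D, E, F} --2--> {A, B, C, D, E, F}  [seen]
{A, B, C, E, F, G} --0--> {A, B, C, E, F, G}  [seen]
{A, B, C, E, F, G} --1--> {A, B, C, D, E, F, G}  [seen]
{A, B, C, E, F, G} --2--> {A, B, C, D, E, F, G}  [seen]
{A, B, D, E, F} --0--> {A, B, C, D, E, G}  [seen]
{A, B, D, E, F} --1--> {B, C, D, E, F}  [seen]
{A, B, D, E, F} --2--> {A, B, C, D, E, F}  [seen]
{A, B, C, D, E, G} --0--> {A, B, C, D, E, F, G}  [seen]
{A, B, C, D, E, G} --1--> {A, B, C, D, E, F, G}  [seen]
{A, B, C, D, E, G} --2--> {A, B, C, D, E, F, G}  [seen]
{A, B, C, D, F} --0--> {A, B, C, D, E, F, G}  [seen]
{A, B, C, D, F} --1--> {B, C, D, E, F}  [seen]
{A, B, C, D, F} --2--> {A, B, C, D, E, F}  [seen]
Reachable DFA states: {A}, {C, D}, {A, B}, {A, C, D, F, G}, {C, D, E, F}, {A, C, D, E, F}, {A, B, C, E}, {B, C, D, E, F}, {A, B, D}, {A, B, C, D, E, F, G}, {A, C, D, E, F, G}, {A, B, C, D, E, F}, {A, B, C, E, F, G}, {A, B, D, E, F}, {A, B, C, D, E, G}, {A, B, C, D, F}.

16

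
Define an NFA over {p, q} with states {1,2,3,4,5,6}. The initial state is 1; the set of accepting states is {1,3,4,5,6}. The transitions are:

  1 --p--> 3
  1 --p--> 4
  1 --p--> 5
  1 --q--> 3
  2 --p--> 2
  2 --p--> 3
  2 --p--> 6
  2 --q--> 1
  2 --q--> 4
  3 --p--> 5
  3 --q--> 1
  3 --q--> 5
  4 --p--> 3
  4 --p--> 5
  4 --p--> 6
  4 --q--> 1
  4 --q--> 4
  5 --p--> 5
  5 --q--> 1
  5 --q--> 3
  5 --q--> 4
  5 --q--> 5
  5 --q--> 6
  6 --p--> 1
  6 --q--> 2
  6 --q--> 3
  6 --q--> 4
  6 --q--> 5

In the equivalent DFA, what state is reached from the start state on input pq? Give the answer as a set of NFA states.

Start: {1}.
δ(1,p) = {3,4,5}.
Union: {3,4,5}.
After p: {3,4,5}.
δ(3,q) = {1,5}; δ(4,q) = {1,4}; δ(5,q) = {1,3,4,5,6}.
Union: {1,3,4,5,6}.
After q: {1,3,4,5,6}.

{1,3,4,5,6}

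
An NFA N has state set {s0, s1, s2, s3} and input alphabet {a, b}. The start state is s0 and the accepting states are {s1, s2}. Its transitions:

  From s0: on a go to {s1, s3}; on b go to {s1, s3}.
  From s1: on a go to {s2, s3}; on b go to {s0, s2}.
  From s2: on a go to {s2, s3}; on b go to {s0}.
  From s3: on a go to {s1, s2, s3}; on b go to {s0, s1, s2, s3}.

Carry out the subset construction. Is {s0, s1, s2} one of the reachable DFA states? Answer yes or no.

no

Start state of the DFA: {s0}.
{s0} --a--> {s1, s3}  [new]
{s0} --b--> {s1, s3}  [seen]
{s1, s3} --a--> {s1, s2, s3}  [new]
{s1, s3} --b--> {s0, s1, s2, s3}  [new]
{s1, s2, s3} --a--> {s1, s2, s3}  [seen]
{s1, s2, s3} --b--> {s0, s1, s2, s3}  [seen]
{s0, s1, s2, s3} --a--> {s1, s2, s3}  [seen]
{s0, s1, s2, s3} --b--> {s0, s1, s2, s3}  [seen]
Reachable DFA states: {s0}, {s1, s3}, {s1, s2, s3}, {s0, s1, s2, s3}.
{s0, s1, s2} is not among them.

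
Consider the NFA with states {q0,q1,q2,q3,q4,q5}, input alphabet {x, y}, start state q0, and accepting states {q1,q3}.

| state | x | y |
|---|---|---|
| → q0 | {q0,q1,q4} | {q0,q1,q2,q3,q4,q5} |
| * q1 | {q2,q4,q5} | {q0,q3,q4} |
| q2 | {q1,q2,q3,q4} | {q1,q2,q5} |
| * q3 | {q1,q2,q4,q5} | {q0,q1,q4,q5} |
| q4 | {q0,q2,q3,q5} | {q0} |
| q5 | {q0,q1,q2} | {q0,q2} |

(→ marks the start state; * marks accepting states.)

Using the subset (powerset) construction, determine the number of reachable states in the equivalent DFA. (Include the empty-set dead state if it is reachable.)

3

Start state of the DFA: {q0}.
{q0} --x--> {q0,q1,q4}  [new]
{q0} --y--> {q0,q1,q2,q3,q4,q5}  [new]
{q0,q1,q4} --x--> {q0,q1,q2,q3,q4,q5}  [seen]
{q0,q1,q4} --y--> {q0,q1,q2,q3,q4,q5}  [seen]
{q0,q1,q2,q3,q4,q5} --x--> {q0,q1,q2,q3,q4,q5}  [seen]
{q0,q1,q2,q3,q4,q5} --y--> {q0,q1,q2,q3,q4,q5}  [seen]
Reachable DFA states: {q0}, {q0,q1,q4}, {q0,q1,q2,q3,q4,q5}.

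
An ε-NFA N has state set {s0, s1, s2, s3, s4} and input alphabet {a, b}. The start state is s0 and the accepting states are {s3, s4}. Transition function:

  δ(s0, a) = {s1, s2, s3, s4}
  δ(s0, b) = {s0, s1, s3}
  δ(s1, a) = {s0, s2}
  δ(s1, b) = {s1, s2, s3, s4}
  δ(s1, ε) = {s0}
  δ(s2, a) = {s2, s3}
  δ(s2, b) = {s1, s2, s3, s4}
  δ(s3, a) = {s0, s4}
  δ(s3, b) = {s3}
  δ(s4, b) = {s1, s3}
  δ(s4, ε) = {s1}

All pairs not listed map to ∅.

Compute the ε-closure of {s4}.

{s0, s1, s4}

Begin with {s4}.
s4 →ε {s1}; add s1.
s1 →ε {s0}; add s0.
ε-closure = {s0, s1, s4}.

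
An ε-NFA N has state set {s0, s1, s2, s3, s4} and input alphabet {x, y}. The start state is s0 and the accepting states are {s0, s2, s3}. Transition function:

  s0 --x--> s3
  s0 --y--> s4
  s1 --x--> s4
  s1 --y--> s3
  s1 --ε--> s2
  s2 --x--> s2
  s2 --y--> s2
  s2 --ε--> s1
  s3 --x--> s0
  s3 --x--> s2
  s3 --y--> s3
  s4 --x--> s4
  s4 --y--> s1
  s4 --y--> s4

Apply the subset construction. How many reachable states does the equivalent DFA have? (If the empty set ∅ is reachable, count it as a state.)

7

Start state of the DFA: {s0} (ε-closure of the NFA start).
{s0} --x--> {s3}  [new]
{s0} --y--> {s4}  [new]
{s3} --x--> {s0, s1, s2}  [new]
{s3} --y--> {s3}  [seen]
{s4} --x--> {s4}  [seen]
{s4} --y--> {s1, s2, s4}  [new]
{s0, s1, s2} --x--> {s1, s2, s3, s4}  [new]
{s0, s1, s2} --y--> {s1, s2, s3, s4}  [seen]
{s1, s2, s4} --x--> {s1, s2, s4}  [seen]
{s1, s2, s4} --y--> {s1, s2, s3, s4}  [seen]
{s1, s2, s3, s4} --x--> {s0, s1, s2, s4}  [new]
{s1, s2, s3, s4} --y--> {s1, s2, s3, s4}  [seen]
{s0, s1, s2, s4} --x--> {s1, s2, s3, s4}  [seen]
{s0, s1, s2, s4} --y--> {s1, s2, s3, s4}  [seen]
Reachable DFA states: {s0}, {s3}, {s4}, {s0, s1, s2}, {s1, s2, s4}, {s1, s2, s3, s4}, {s0, s1, s2, s4}.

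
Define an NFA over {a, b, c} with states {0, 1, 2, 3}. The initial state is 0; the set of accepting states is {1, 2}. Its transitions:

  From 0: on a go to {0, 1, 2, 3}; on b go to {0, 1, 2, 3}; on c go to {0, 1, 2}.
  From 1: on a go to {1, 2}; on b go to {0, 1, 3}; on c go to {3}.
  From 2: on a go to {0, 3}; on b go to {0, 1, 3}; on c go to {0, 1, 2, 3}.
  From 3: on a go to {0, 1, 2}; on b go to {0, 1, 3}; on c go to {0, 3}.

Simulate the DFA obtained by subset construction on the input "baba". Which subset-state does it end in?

{0, 1, 2, 3}

Start: {0}.
δ(0,b) = {0, 1, 2, 3}.
Union: {0, 1, 2, 3}.
After b: {0, 1, 2, 3}.
δ(0,a) = {0, 1, 2, 3}; δ(1,a) = {1, 2}; δ(2,a) = {0, 3}; δ(3,a) = {0, 1, 2}.
Union: {0, 1, 2, 3}.
After a: {0, 1, 2, 3}.
δ(0,b) = {0, 1, 2, 3}; δ(1,b) = {0, 1, 3}; δ(2,b) = {0, 1, 3}; δ(3,b) = {0, 1, 3}.
Union: {0, 1, 2, 3}.
After b: {0, 1, 2, 3}.
δ(0,a) = {0, 1, 2, 3}; δ(1,a) = {1, 2}; δ(2,a) = {0, 3}; δ(3,a) = {0, 1, 2}.
Union: {0, 1, 2, 3}.
After a: {0, 1, 2, 3}.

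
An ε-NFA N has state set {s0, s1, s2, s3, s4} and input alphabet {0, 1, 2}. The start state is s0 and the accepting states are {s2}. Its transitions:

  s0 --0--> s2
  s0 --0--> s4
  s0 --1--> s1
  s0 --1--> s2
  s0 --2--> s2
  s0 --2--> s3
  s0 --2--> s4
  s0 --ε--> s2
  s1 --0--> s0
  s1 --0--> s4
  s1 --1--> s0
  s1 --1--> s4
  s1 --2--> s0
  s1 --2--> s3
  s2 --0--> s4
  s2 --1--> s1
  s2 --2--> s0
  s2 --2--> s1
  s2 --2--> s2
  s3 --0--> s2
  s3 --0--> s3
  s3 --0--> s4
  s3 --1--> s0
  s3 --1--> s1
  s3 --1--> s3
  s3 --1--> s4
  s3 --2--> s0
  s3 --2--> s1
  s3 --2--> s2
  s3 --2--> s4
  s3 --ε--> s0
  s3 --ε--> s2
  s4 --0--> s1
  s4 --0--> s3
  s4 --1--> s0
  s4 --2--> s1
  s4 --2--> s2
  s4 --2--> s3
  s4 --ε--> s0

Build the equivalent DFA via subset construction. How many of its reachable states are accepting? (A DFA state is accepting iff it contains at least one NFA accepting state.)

8

Start state of the DFA: {s0, s2} (ε-closure of the NFA start).
{s0, s2} --0--> {s0, s2, s4}  [new]
{s0, s2} --1--> {s1, s2}  [new]
{s0, s2} --2--> {s0, s1, s2, s3, s4}  [new]
{s0, s2, s4} --0--> {s0, s1, s2, s3, s4}  [seen]
{s0, s2, s4} --1--> {s0, s1, s2}  [new]
{s0, s2, s4} --2--> {s0, s1, s2, s3, s4}  [seen]
{s1, s2} --0--> {s0, s2, s4}  [seen]
{s1, s2} --1--> {s0, s1, s2, s4}  [new]
{s1, s2} --2--> {s0, s1, s2, s3}  [new]
{s0, s1, s2, s3, s4} --0--> {s0, s1, s2, s3, s4}  [seen]
{s0, s1, s2, s3, s4} --1--> {s0, s1, s2, s3, s4}  [seen]
{s0, s1, s2, s3, s4} --2--> {s0, s1, s2, s3, s4}  [seen]
{s0, s1, s2} --0--> {s0, s2, s4}  [seen]
{s0, s1, s2} --1--> {s0, s1, s2, s4}  [seen]
{s0, s1, s2} --2--> {s0, s1, s2, s3, s4}  [seen]
{s0, s1, s2, s4} --0--> {s0, s1, s2, s3, s4}  [seen]
{s0, s1, s2, s4} --1--> {s0, s1, s2, s4}  [seen]
{s0, s1, s2, s4} --2--> {s0, s1, s2, s3, s4}  [seen]
{s0, s1, s2, s3} --0--> {s0, s2, s3, s4}  [new]
{s0, s1, s2, s3} --1--> {s0, s1, s2, s3, s4}  [seen]
{s0, s1, s2, s3} --2--> {s0, s1, s2, s3, s4}  [seen]
{s0, s2, s3, s4} --0--> {s0, s1, s2, s3, s4}  [seen]
{s0, s2, s3, s4} --1--> {s0, s1, s2, s3, s4}  [seen]
{s0, s2, s3, s4} --2--> {s0, s1, s2, s3, s4}  [seen]
Reachable DFA states: {s0, s2}, {s0, s2, s4}, {s1, s2}, {s0, s1, s2, s3, s4}, {s0, s1, s2}, {s0, s1, s2, s4}, {s0, s1, s2, s3}, {s0, s2, s3, s4}.
Accepting DFA states (contain an NFA accepting state): {s0, s2}, {s0, s2, s4}, {s1, s2}, {s0, s1, s2, s3, s4}, {s0, s1, s2}, {s0, s1, s2, s4}, {s0, s1, s2, s3}, {s0, s2, s3, s4}.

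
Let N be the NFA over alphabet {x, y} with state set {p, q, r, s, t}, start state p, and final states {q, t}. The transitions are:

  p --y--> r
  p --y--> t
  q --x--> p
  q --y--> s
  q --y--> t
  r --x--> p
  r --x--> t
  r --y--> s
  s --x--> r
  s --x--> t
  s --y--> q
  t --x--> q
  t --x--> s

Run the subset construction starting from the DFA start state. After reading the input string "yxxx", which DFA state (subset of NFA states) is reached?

Start: {p}.
δ(p,y) = {r, t}.
Union: {r, t}.
After y: {r, t}.
δ(r,x) = {p, t}; δ(t,x) = {q, s}.
Union: {p, q, s, t}.
After x: {p, q, s, t}.
δ(p,x) = ∅; δ(q,x) = {p}; δ(s,x) = {r, t}; δ(t,x) = {q, s}.
Union: {p, q, r, s, t}.
After x: {p, q, r, s, t}.
δ(p,x) = ∅; δ(q,x) = {p}; δ(r,x) = {p, t}; δ(s,x) = {r, t}; δ(t,x) = {q, s}.
Union: {p, q, r, s, t}.
After x: {p, q, r, s, t}.

{p, q, r, s, t}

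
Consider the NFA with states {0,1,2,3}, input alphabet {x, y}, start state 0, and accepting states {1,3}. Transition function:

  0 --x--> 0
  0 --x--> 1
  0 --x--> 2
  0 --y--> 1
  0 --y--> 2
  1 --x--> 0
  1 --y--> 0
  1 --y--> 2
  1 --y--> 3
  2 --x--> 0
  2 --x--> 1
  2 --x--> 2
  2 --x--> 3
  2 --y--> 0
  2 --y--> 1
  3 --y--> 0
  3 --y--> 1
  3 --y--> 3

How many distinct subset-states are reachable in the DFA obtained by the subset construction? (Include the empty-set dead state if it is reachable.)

Start state of the DFA: {0}.
{0} --x--> {0,1,2}  [new]
{0} --y--> {1,2}  [new]
{0,1,2} --x--> {0,1,2,3}  [new]
{0,1,2} --y--> {0,1,2,3}  [seen]
{1,2} --x--> {0,1,2,3}  [seen]
{1,2} --y--> {0,1,2,3}  [seen]
{0,1,2,3} --x--> {0,1,2,3}  [seen]
{0,1,2,3} --y--> {0,1,2,3}  [seen]
Reachable DFA states: {0}, {0,1,2}, {1,2}, {0,1,2,3}.

4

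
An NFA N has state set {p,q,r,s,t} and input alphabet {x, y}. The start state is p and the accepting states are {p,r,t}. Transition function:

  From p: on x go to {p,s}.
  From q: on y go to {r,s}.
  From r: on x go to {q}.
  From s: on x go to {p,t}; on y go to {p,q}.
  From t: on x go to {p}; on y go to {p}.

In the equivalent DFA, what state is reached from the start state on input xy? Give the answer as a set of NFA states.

Start: {p}.
δ(p,x) = {p,s}.
Union: {p,s}.
After x: {p,s}.
δ(p,y) = ∅; δ(s,y) = {p,q}.
Union: {p,q}.
After y: {p,q}.

{p,q}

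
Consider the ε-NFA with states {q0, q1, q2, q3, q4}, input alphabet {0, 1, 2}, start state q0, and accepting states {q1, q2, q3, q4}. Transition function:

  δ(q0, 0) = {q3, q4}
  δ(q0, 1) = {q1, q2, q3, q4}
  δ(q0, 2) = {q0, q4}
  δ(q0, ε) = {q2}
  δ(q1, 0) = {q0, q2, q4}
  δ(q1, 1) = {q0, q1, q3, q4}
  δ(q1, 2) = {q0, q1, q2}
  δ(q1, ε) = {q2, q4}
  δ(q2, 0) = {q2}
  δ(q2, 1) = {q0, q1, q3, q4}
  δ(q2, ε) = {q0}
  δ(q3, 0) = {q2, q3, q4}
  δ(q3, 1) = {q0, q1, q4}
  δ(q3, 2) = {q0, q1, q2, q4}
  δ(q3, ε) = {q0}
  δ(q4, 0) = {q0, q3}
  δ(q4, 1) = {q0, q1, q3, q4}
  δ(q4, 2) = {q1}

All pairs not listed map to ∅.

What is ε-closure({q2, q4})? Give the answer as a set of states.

Begin with {q2, q4}.
q2 →ε {q0}; add q0.
ε-closure = {q0, q2, q4}.

{q0, q2, q4}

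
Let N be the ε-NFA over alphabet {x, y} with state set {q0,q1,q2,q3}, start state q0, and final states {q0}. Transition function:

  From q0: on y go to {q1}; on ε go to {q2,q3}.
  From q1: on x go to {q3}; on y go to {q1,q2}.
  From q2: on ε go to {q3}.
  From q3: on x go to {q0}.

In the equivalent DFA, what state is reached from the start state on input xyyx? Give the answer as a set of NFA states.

{q0,q2,q3}

Start: {q0,q2,q3}.
δ(q0,x) = ∅; δ(q2,x) = ∅; δ(q3,x) = {q0}.
Union: {q0}.
ε-closure gives {q0,q2,q3}.
After x: {q0,q2,q3}.
δ(q0,y) = {q1}; δ(q2,y) = ∅; δ(q3,y) = ∅.
Union: {q1}.
After y: {q1}.
δ(q1,y) = {q1,q2}.
Union: {q1,q2}.
ε-closure gives {q1,q2,q3}.
After y: {q1,q2,q3}.
δ(q1,x) = {q3}; δ(q2,x) = ∅; δ(q3,x) = {q0}.
Union: {q0,q3}.
ε-closure gives {q0,q2,q3}.
After x: {q0,q2,q3}.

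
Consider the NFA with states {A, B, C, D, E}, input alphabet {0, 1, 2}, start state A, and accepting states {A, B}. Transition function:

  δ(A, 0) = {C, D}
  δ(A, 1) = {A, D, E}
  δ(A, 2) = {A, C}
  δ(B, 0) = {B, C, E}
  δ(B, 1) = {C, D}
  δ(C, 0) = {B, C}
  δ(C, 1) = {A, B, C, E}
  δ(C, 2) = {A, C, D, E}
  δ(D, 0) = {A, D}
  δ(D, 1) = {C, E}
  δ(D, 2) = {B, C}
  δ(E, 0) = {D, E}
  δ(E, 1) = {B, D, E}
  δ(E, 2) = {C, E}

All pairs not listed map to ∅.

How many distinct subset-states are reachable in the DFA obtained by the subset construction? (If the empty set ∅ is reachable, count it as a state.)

Start state of the DFA: {A}.
{A} --0--> {C, D}  [new]
{A} --1--> {A, D, E}  [new]
{A} --2--> {A, C}  [new]
{C, D} --0--> {A, B, C, D}  [new]
{C, D} --1--> {A, B, C, E}  [new]
{C, D} --2--> {A, B, C, D, E}  [new]
{A, D, E} --0--> {A, C, D, E}  [new]
{A, D, E} --1--> {A, B, C, D, E}  [seen]
{A, D, E} --2--> {A, B, C, E}  [seen]
{A, C} --0--> {B, C, D}  [new]
{A, C} --1--> {A, B, C, D, E}  [seen]
{A, C} --2--> {A, C, D, E}  [seen]
{A, B, C, D} --0--> {A, B, C, D, E}  [seen]
{A, B, C, D} --1--> {A, B, C, D, E}  [seen]
{A, B, C, D} --2--> {A, B, C, D, E}  [seen]
{A, B, C, E} --0--> {B, C, D, E}  [new]
{A, B, C, E} --1--> {A, B, C, D, E}  [seen]
{A, B, C, E} --2--> {A, C, D, E}  [seen]
{A, B, C, D, E} --0--> {A, B, C, D, E}  [seen]
{A, B, C, D, E} --1--> {A, B, C, D, E}  [seen]
{A, B, C, D, E} --2--> {A, B, C, D, E}  [seen]
{A, C, D, E} --0--> {A, B, C, D, E}  [seen]
{A, C, D, E} --1--> {A, B, C, D, E}  [seen]
{A, C, D, E} --2--> {A, B, C, D, E}  [seen]
{B, C, D} --0--> {A, B, C, D, E}  [seen]
{B, C, D} --1--> {A, B, C, D, E}  [seen]
{B, C, D} --2--> {A, B, C, D, E}  [seen]
{B, C, D, E} --0--> {A, B, C, D, E}  [seen]
{B, C, D, E} --1--> {A, B, C, D, E}  [seen]
{B, C, D, E} --2--> {A, B, C, D, E}  [seen]
Reachable DFA states: {A}, {C, D}, {A, D, E}, {A, C}, {A, B, C, D}, {A, B, C, E}, {A, B, C, D, E}, {A, C, D, E}, {B, C, D}, {B, C, D, E}.

10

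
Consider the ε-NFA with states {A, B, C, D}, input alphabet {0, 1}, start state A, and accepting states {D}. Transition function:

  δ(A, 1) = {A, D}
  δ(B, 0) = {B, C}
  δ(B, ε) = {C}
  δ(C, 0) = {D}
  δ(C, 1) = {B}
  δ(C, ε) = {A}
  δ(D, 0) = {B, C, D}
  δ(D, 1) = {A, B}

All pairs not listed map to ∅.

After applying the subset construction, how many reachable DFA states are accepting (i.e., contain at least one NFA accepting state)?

Start state of the DFA: {A} (ε-closure of the NFA start).
{A} --0--> ∅  [new]
{A} --1--> {A, D}  [new]
∅ --0--> ∅  [seen]
∅ --1--> ∅  [seen]
{A, D} --0--> {A, B, C, D}  [new]
{A, D} --1--> {A, B, C, D}  [seen]
{A, B, C, D} --0--> {A, B, C, D}  [seen]
{A, B, C, D} --1--> {A, B, C, D}  [seen]
Reachable DFA states: {A}, ∅, {A, D}, {A, B, C, D}.
Accepting DFA states (contain an NFA accepting state): {A, D}, {A, B, C, D}.

2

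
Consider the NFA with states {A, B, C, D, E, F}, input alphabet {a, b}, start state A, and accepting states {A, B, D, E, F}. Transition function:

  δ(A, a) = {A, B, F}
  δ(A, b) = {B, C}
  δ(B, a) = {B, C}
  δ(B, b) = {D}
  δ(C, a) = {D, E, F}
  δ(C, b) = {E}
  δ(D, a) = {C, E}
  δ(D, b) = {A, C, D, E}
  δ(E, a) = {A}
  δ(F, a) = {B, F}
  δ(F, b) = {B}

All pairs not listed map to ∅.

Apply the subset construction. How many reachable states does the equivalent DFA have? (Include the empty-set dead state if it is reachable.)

Start state of the DFA: {A}.
{A} --a--> {A, B, F}  [new]
{A} --b--> {B, C}  [new]
{A, B, F} --a--> {A, B, C, F}  [new]
{A, B, F} --b--> {B, C, D}  [new]
{B, C} --a--> {B, C, D, E, F}  [new]
{B, C} --b--> {D, E}  [new]
{A, B, C, F} --a--> {A, B, C, D, E, F}  [new]
{A, B, C, F} --b--> {B, C, D, E}  [new]
{B, C, D} --a--> {B, C, D, E, F}  [seen]
{B, C, D} --b--> {A, C, D, E}  [new]
{B, C, D, E, F} --a--> {A, B, C, D, E, F}  [seen]
{B, C, D, E, F} --b--> {A, B, C, D, E}  [new]
{D, E} --a--> {A, C, E}  [new]
{D, E} --b--> {A, C, D, E}  [seen]
{A, B, C, D, E, F} --a--> {A, B, C, D, E, F}  [seen]
{A, B, C, D, E, F} --b--> {A, B, C, D, E}  [seen]
{B, C, D, E} --a--> {A, B, C, D, E, F}  [seen]
{B, C, D, E} --b--> {A, C, D, E}  [seen]
{A, C, D, E} --a--> {A, B, C, D, E, F}  [seen]
{A, C, D, E} --b--> {A, B, C, D, E}  [seen]
{A, B, C, D, E} --a--> {A, B, C, D, E, F}  [seen]
{A, B, C, D, E} --b--> {A, B, C, D, E}  [seen]
{A, C, E} --a--> {A, B, D, E, F}  [new]
{A, C, E} --b--> {B, C, E}  [new]
{A, B, D, E, F} --a--> {A, B, C, E, F}  [new]
{A, B, D, E, F} --b--> {A, B, C, D, E}  [seen]
{B, C, E} --a--> {A, B, C, D, E, F}  [seen]
{B, C, E} --b--> {D, E}  [seen]
{A, B, C, E, F} --a--> {A, B, C, D, E, F}  [seen]
{A, B, C, E, F} --b--> {B, C, D, E}  [seen]
Reachable DFA states: {A}, {A, B, F}, {B, C}, {A, B, C, F}, {B, C, D}, {B, C, D, E, F}, {D, E}, {A, B, C, D, E, F}, {B, C, D, E}, {A, C, D, E}, {A, B, C, D, E}, {A, C, E}, {A, B, D, E, F}, {B, C, E}, {A, B, C, E, F}.

15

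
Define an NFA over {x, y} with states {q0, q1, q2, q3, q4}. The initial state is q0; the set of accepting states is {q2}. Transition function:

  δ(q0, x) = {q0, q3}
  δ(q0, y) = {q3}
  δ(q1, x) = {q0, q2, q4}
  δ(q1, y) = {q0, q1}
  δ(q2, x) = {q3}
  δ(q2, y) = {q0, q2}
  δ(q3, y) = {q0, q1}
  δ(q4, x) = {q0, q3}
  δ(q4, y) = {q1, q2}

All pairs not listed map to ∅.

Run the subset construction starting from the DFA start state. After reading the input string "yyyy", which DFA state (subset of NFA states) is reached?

Start: {q0}.
δ(q0,y) = {q3}.
Union: {q3}.
After y: {q3}.
δ(q3,y) = {q0, q1}.
Union: {q0, q1}.
After y: {q0, q1}.
δ(q0,y) = {q3}; δ(q1,y) = {q0, q1}.
Union: {q0, q1, q3}.
After y: {q0, q1, q3}.
δ(q0,y) = {q3}; δ(q1,y) = {q0, q1}; δ(q3,y) = {q0, q1}.
Union: {q0, q1, q3}.
After y: {q0, q1, q3}.

{q0, q1, q3}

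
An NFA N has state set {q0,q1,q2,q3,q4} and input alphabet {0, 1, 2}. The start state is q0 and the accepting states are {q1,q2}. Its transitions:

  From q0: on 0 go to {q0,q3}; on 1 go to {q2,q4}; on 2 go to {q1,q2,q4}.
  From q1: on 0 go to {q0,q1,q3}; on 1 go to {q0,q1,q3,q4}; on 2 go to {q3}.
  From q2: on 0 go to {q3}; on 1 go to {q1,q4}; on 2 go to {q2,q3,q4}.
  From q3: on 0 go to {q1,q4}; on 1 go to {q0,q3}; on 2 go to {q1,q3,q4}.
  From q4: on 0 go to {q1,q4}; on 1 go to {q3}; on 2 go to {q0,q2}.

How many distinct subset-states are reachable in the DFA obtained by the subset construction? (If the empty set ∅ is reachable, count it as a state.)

9

Start state of the DFA: {q0}.
{q0} --0--> {q0,q3}  [new]
{q0} --1--> {q2,q4}  [new]
{q0} --2--> {q1,q2,q4}  [new]
{q0,q3} --0--> {q0,q1,q3,q4}  [new]
{q0,q3} --1--> {q0,q2,q3,q4}  [new]
{q0,q3} --2--> {q1,q2,q3,q4}  [new]
{q2,q4} --0--> {q1,q3,q4}  [new]
{q2,q4} --1--> {q1,q3,q4}  [seen]
{q2,q4} --2--> {q0,q2,q3,q4}  [seen]
{q1,q2,q4} --0--> {q0,q1,q3,q4}  [seen]
{q1,q2,q4} --1--> {q0,q1,q3,q4}  [seen]
{q1,q2,q4} --2--> {q0,q2,q3,q4}  [seen]
{q0,q1,q3,q4} --0--> {q0,q1,q3,q4}  [seen]
{q0,q1,q3,q4} --1--> {q0,q1,q2,q3,q4}  [new]
{q0,q1,q3,q4} --2--> {q0,q1,q2,q3,q4}  [seen]
{q0,q2,q3,q4} --0--> {q0,q1,q3,q4}  [seen]
{q0,q2,q3,q4} --1--> {q0,q1,q2,q3,q4}  [seen]
{q0,q2,q3,q4} --2--> {q0,q1,q2,q3,q4}  [seen]
{q1,q2,q3,q4} --0--> {q0,q1,q3,q4}  [seen]
{q1,q2,q3,q4} --1--> {q0,q1,q3,q4}  [seen]
{q1,q2,q3,q4} --2--> {q0,q1,q2,q3,q4}  [seen]
{q1,q3,q4} --0--> {q0,q1,q3,q4}  [seen]
{q1,q3,q4} --1--> {q0,q1,q3,q4}  [seen]
{q1,q3,q4} --2--> {q0,q1,q2,q3,q4}  [seen]
{q0,q1,q2,q3,q4} --0--> {q0,q1,q3,q4}  [seen]
{q0,q1,q2,q3,q4} --1--> {q0,q1,q2,q3,q4}  [seen]
{q0,q1,q2,q3,q4} --2--> {q0,q1,q2,q3,q4}  [seen]
Reachable DFA states: {q0}, {q0,q3}, {q2,q4}, {q1,q2,q4}, {q0,q1,q3,q4}, {q0,q2,q3,q4}, {q1,q2,q3,q4}, {q1,q3,q4}, {q0,q1,q2,q3,q4}.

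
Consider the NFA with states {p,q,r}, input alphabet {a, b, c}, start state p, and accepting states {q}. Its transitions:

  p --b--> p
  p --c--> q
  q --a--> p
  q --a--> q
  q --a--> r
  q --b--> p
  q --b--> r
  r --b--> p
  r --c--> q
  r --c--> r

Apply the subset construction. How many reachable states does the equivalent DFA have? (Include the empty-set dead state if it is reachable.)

Start state of the DFA: {p}.
{p} --a--> ∅  [new]
{p} --b--> {p}  [seen]
{p} --c--> {q}  [new]
∅ --a--> ∅  [seen]
∅ --b--> ∅  [seen]
∅ --c--> ∅  [seen]
{q} --a--> {p,q,r}  [new]
{q} --b--> {p,r}  [new]
{q} --c--> ∅  [seen]
{p,q,r} --a--> {p,q,r}  [seen]
{p,q,r} --b--> {p,r}  [seen]
{p,q,r} --c--> {q,r}  [new]
{p,r} --a--> ∅  [seen]
{p,r} --b--> {p}  [seen]
{p,r} --c--> {q,r}  [seen]
{q,r} --a--> {p,q,r}  [seen]
{q,r} --b--> {p,r}  [seen]
{q,r} --c--> {q,r}  [seen]
Reachable DFA states: {p}, ∅, {q}, {p,q,r}, {p,r}, {q,r}.

6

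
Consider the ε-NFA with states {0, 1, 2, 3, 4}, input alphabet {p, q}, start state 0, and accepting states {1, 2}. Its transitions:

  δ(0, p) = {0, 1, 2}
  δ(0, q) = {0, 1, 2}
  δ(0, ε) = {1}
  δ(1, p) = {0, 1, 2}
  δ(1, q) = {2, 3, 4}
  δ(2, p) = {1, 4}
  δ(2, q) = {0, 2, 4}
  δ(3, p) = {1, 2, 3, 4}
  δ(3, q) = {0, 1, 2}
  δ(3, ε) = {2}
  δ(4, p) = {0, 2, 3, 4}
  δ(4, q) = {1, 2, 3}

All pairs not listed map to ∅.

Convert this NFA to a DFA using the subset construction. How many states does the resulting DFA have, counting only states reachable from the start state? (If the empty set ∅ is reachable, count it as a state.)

4

Start state of the DFA: {0, 1} (ε-closure of the NFA start).
{0, 1} --p--> {0, 1, 2}  [new]
{0, 1} --q--> {0, 1, 2, 3, 4}  [new]
{0, 1, 2} --p--> {0, 1, 2, 4}  [new]
{0, 1, 2} --q--> {0, 1, 2, 3, 4}  [seen]
{0, 1, 2, 3, 4} --p--> {0, 1, 2, 3, 4}  [seen]
{0, 1, 2, 3, 4} --q--> {0, 1, 2, 3, 4}  [seen]
{0, 1, 2, 4} --p--> {0, 1, 2, 3, 4}  [seen]
{0, 1, 2, 4} --q--> {0, 1, 2, 3, 4}  [seen]
Reachable DFA states: {0, 1}, {0, 1, 2}, {0, 1, 2, 3, 4}, {0, 1, 2, 4}.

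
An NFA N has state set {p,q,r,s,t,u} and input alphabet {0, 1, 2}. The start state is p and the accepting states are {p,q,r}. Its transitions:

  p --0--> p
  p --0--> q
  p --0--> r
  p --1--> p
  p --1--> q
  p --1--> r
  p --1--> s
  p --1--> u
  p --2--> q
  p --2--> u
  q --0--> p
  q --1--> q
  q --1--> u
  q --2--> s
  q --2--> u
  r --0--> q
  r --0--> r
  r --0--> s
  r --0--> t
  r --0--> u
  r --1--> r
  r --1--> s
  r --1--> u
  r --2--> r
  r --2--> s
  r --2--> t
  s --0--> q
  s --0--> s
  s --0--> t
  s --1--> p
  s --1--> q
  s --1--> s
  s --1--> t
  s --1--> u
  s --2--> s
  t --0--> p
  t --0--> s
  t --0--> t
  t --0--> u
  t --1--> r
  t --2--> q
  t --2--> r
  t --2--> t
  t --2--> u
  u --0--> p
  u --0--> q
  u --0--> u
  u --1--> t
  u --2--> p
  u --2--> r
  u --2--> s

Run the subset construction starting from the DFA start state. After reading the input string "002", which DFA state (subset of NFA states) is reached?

Start: {p}.
δ(p,0) = {p,q,r}.
Union: {p,q,r}.
After 0: {p,q,r}.
δ(p,0) = {p,q,r}; δ(q,0) = {p}; δ(r,0) = {q,r,s,t,u}.
Union: {p,q,r,s,t,u}.
After 0: {p,q,r,s,t,u}.
δ(p,2) = {q,u}; δ(q,2) = {s,u}; δ(r,2) = {r,s,t}; δ(s,2) = {s}; δ(t,2) = {q,r,t,u}; δ(u,2) = {p,r,s}.
Union: {p,q,r,s,t,u}.
After 2: {p,q,r,s,t,u}.

{p,q,r,s,t,u}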